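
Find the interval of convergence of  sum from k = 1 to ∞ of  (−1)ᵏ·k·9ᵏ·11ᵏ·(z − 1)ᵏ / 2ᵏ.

(97/99, 101/99)

Apply the ratio test: |a_{k+1}| / |a_k| = [(k+1)/k] · 9·11/2, which tends to 99/2 as k → ∞.
Thus R = 1/(99/2) = 2/99.
At z = 101/99: the terms have absolute value of order k, which does not tend to 0, so the series diverges by the divergence test.
When z = 97/99, the terms do not tend to 0, so the series diverges.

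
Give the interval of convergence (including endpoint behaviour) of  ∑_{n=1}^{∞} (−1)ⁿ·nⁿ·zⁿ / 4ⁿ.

{0}

By the Cauchy root test, |a_n|^(1/n) = n/4 → ∞.
The root grows without bound, so R = 0 (convergence only at z = 0).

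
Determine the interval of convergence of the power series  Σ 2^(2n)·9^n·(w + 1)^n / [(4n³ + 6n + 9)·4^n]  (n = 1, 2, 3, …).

By the ratio test, |a_{n+1}/a_n| = [(4n³ + 6n + 9)/(4(n+1)³ + 6(n+1) + 9)] · 4·9/4 → 9.
The series converges when 9 · |w + 1| < 1, giving R = 1/9.
When w = -8/9, the series is dominated by a constant times Σ 1/n³, which converges (p = 3 > 1).
Check w = -10/9: the series is dominated by a constant times Σ 1/n³, which converges (p = 3 > 1).

[-10/9, -8/9]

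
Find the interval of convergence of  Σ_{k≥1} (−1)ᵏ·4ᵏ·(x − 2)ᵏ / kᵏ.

(−∞, ∞)

By the Cauchy root test, |a_k|^(1/k) = 4/k → 0.
Since the k-th root of |a_k| tends to 0, the series converges for all real x; R = ∞.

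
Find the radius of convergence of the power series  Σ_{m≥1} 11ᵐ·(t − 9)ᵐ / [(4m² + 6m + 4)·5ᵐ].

The ratio of consecutive coefficients is [(4m² + 6m + 4)/(4(m+1)² + 6(m+1) + 4)] · 11/5 → 11/5.
The series converges when 11/5 · |t − 9| < 1, giving R = 5/11.

R = 5/11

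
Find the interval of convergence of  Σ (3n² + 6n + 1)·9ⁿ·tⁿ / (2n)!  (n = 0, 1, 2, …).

(−∞, ∞)

By the ratio test, |a_{n+1}/a_n| = (3(n+1)² + 6(n+1) + 1)/(3n² + 6n + 1) · 9 · 1/[(2n+1)·(2n+2)] → 0.
Since the limit is 0 < 1 for every t, the series converges on all of ℝ and R = ∞.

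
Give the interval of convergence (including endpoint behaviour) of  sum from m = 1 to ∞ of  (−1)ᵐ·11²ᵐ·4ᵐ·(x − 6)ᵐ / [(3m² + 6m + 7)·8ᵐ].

The ratio of consecutive coefficients is [(3m² + 6m + 7)/(3(m+1)² + 6(m+1) + 7)] · 121·4/8 → 121/2.
The series converges when 121/2 · |x − 6| < 1, giving R = 2/121.
When x = 728/121, the terms are on the order of 1/m², so the series converges absolutely by comparison with the p-series (p = 2 > 1).
When x = 724/121, the series is dominated by a constant times Σ 1/m², which converges (p = 2 > 1).

[724/121, 728/121]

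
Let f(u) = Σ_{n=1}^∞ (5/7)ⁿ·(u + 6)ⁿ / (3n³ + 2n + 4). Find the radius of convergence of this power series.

R = 7/5

Apply the ratio test: |a_{n+1}| / |a_n| = [(3n³ + 2n + 4)/(3(n+1)³ + 2(n+1) + 4)] · 5/7, which tends to 5/7 as n → ∞.
The series converges when 5/7 · |u + 6| < 1, giving R = 7/5.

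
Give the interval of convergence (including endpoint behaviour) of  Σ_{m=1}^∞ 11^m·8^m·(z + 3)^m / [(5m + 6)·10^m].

[-137/44, -127/44)

The ratio of consecutive coefficients is [(5m + 6)/(5(m+1) + 6)] · 11·8/10 → 44/5.
Convergence for |z + 3| · 44/5 < 1, i.e. |z + 3| < 5/44. So R = 5/44.
Endpoint z = -127/44: the terms behave like c/m; limit comparison with the harmonic series gives divergence.
At z = -137/44: an alternating series whose terms decrease to 0 in absolute value, so it converges by the Leibniz criterion.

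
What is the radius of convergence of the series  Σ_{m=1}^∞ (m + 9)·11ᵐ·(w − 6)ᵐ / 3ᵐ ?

Ratio test: |a_{m+1}/a_m| = [((m+1) + 9)/(m + 9)] · 11/3 → 11/3 as m → ∞.
Thus R = 1/(11/3) = 3/11.

R = 3/11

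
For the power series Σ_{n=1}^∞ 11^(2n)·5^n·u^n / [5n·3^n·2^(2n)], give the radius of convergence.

R = 12/605

Ratio test: |a_{n+1}/a_n| = [5n/5(n+1)] · 121·5/(3·4) → 605/12 as n → ∞.
Thus R = 1/(605/12) = 12/605.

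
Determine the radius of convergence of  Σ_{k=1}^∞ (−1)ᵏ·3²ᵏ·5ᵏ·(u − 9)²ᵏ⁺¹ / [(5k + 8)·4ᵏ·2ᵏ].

By the ratio test, |a_{k+1}/a_k| = [(5k + 8)/(5(k+1) + 8)] · 9·5/(4·2) → 45/8.
Successive powers of (u − 9) differ by 2, so the series converges when |u − 9|² · 45/8 < 1, i.e. |u − 9| < √(8/45). So R = 2√10/15.

R = 2√10/15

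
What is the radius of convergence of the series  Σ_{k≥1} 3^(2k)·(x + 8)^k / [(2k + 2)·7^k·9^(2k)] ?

R = 63

By the ratio test, |a_{k+1}/a_k| = [(2k + 2)/(2(k+1) + 2)] · 9/(7·81) → 1/63.
The series converges when 1/63 · |x + 8| < 1, giving R = 63.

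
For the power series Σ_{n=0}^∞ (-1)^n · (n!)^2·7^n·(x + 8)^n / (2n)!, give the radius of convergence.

Ratio test: |a_{n+1}/a_n| = (n+1)²/[(2n+1)·(2n+2)] · 7 → 7/4 as n → ∞.
Convergence for |x + 8| · 7/4 < 1, i.e. |x + 8| < 4/7. So R = 4/7.

R = 4/7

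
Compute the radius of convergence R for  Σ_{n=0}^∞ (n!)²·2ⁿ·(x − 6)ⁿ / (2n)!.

Apply the ratio test: |a_{n+1}| / |a_n| = (n+1)²/[(2n+1)·(2n+2)] · 2, which tends to 1/2 as n → ∞.
Thus R = 1/(1/2) = 2.

R = 2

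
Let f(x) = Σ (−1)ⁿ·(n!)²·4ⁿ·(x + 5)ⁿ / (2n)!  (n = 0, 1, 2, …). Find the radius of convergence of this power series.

Apply the ratio test: |a_{n+1}| / |a_n| = (n+1)²/[(2n+1)·(2n+2)] · 4, which tends to 1 as n → ∞.
Convergence for |x + 5| < 1, so R = 1.

R = 1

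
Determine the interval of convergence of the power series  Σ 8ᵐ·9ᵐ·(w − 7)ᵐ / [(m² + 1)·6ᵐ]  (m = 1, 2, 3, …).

Ratio test: |a_{m+1}/a_m| = [(m² + 1)/((m+1)² + 1)] · 8·9/6 → 12 as m → ∞.
The series converges when 12 · |w − 7| < 1, giving R = 1/12.
At w = 85/12: the series is dominated by a constant times Σ 1/m², which converges (p = 2 > 1).
Endpoint w = 83/12: absolute convergence follows by limit comparison with Σ 1/m².

[83/12, 85/12]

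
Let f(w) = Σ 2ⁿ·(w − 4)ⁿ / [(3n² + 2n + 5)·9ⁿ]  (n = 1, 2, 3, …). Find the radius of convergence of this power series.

The ratio of consecutive coefficients is [(3n² + 2n + 5)/(3(n+1)² + 2(n+1) + 5)] · 2/9 → 2/9.
Thus R = 1/(2/9) = 9/2.

R = 9/2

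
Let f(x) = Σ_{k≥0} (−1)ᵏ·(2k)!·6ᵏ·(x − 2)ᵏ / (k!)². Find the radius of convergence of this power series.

Ratio test: |a_{k+1}/a_k| = (2k+1)·(2k+2)/(k+1)² · 6 → 24 as k → ∞.
Thus R = 1/(24) = 1/24.

R = 1/24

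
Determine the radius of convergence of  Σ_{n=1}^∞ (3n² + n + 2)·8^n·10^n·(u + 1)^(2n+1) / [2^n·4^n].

Ratio test: |a_{n+1}/a_n| = [(3(n+1)² + (n+1) + 2)/(3n² + n + 2)] · 8·10/(2·4) → 10 as n → ∞.
Successive powers of (u + 1) differ by 2, so the series converges when |u + 1|² · 10 < 1, i.e. |u + 1| < √(1/10). So R = √10/10.

R = √10/10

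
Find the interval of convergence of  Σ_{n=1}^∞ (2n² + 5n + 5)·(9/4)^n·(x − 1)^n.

(5/9, 13/9)

Ratio test: |a_{n+1}/a_n| = [(2(n+1)² + 5(n+1) + 5)/(2n² + 5n + 5)] · 9/4 → 9/4 as n → ∞.
Hence the series converges for |x − 1| < 1/(9/4) = 4/9, so the radius of convergence is 4/9.
Endpoint x = 13/9: the n-th term does not approach 0; divergence by the term test.
Check x = 5/9: the n-th term does not approach 0; divergence by the term test.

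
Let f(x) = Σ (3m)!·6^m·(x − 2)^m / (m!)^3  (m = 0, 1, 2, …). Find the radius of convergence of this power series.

R = 1/162

Apply the ratio test: |a_{m+1}| / |a_m| = (3m+1)·(3m+2)·(3m+3)/(m+1)³ · 6, which tends to 162 as m → ∞.
Convergence for |x − 2| · 162 < 1, i.e. |x − 2| < 1/162. So R = 1/162.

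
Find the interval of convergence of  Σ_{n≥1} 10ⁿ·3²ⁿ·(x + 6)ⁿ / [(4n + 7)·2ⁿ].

[-271/45, -269/45)

The ratio of consecutive coefficients is [(4n + 7)/(4(n+1) + 7)] · 10·9/2 → 45.
Hence the series converges for |x + 6| < 1/(45) = 1/45, so the radius of convergence is 1/45.
Check x = -269/45: the terms are asymptotic to a nonzero constant times 1/n, so the series diverges by limit comparison with Σ 1/n.
At x = -271/45: convergence follows from the alternating series test (terms decrease monotonically to 0).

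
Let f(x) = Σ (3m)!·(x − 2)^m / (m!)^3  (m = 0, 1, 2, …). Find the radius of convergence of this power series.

R = 1/27

By the ratio test, |a_{m+1}/a_m| = (3m+1)·(3m+2)·(3m+3)/(m+1)³ → 27.
Thus R = 1/(27) = 1/27.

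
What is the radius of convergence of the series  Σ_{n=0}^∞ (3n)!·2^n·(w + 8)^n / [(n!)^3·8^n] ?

R = 4/27

By the ratio test, |a_{n+1}/a_n| = (3n+1)·(3n+2)·(3n+3)/(n+1)³ · 2/8 → 27/4.
Hence the series converges for |w + 8| < 1/(27/4) = 4/27, so the radius of convergence is 4/27.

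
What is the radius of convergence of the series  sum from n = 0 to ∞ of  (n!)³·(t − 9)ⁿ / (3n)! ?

R = 27

Apply the ratio test: |a_{n+1}| / |a_n| = (n+1)³/[(3n+1)·(3n+2)·(3n+3)], which tends to 1/27 as n → ∞.
The series converges when 1/27 · |t − 9| < 1, giving R = 27.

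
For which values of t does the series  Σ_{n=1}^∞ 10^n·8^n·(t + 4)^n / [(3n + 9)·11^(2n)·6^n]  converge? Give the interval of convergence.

[-523/40, 203/40)

By the ratio test, |a_{n+1}/a_n| = [(3n + 9)/(3(n+1) + 9)] · 10·8/(121·6) → 40/363.
Thus R = 1/(40/363) = 363/40.
At t = 203/40: comparison with the harmonic series Σ 1/n shows the series diverges.
When t = -523/40, an alternating series whose terms decrease to 0 in absolute value, so it converges by the Leibniz criterion.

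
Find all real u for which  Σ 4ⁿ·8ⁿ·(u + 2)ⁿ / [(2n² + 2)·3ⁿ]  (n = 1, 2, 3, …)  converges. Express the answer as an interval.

Apply the ratio test: |a_{n+1}| / |a_n| = [(2n² + 2)/(2(n+1)² + 2)] · 4·8/3, which tends to 32/3 as n → ∞.
Thus R = 1/(32/3) = 3/32.
At u = -61/32: the terms are on the order of 1/n², so the series converges absolutely by comparison with the p-series (p = 2 > 1).
Check u = -67/32: the series is dominated by a constant times Σ 1/n², which converges (p = 2 > 1).

[-67/32, -61/32]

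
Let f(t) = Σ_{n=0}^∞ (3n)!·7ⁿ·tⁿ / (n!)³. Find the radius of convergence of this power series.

R = 1/189

By the ratio test, |a_{n+1}/a_n| = (3n+1)·(3n+2)·(3n+3)/(n+1)³ · 7 → 189.
Thus R = 1/(189) = 1/189.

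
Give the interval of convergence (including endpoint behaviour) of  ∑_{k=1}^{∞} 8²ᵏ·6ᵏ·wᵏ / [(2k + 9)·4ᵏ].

Ratio test: |a_{k+1}/a_k| = [(2k + 9)/(2(k+1) + 9)] · 64·6/4 → 96 as k → ∞.
The series converges when 96 · |w| < 1, giving R = 1/96.
Endpoint w = 1/96: the terms are asymptotic to a nonzero constant times 1/k, so the series diverges by limit comparison with Σ 1/k.
When w = -1/96, an alternating series whose terms decrease to 0 in absolute value, so it converges by the Leibniz criterion.

[-1/96, 1/96)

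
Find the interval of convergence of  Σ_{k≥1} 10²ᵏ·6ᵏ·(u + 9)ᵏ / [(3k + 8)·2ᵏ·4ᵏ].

[-676/75, -674/75)

Apply the ratio test: |a_{k+1}| / |a_k| = [(3k + 8)/(3(k+1) + 8)] · 100·6/(2·4), which tends to 75 as k → ∞.
Convergence for |u + 9| · 75 < 1, i.e. |u + 9| < 1/75. So R = 1/75.
Endpoint u = -674/75: the terms are asymptotic to a nonzero constant times 1/k, so the series diverges by limit comparison with Σ 1/k.
At u = -676/75: an alternating series whose terms decrease to 0 in absolute value, so it converges by the Leibniz criterion.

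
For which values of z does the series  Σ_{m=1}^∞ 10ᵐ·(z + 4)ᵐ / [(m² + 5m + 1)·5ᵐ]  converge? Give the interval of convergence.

[-9/2, -7/2]

Ratio test: |a_{m+1}/a_m| = [(m² + 5m + 1)/((m+1)² + 5(m+1) + 1)] · 10/5 → 2 as m → ∞.
Convergence for |z + 4| · 2 < 1, i.e. |z + 4| < 1/2. So R = 1/2.
Check z = -7/2: the series is dominated by a constant times Σ 1/m², which converges (p = 2 > 1).
When z = -9/2, the terms are on the order of 1/m², so the series converges absolutely by comparison with the p-series (p = 2 > 1).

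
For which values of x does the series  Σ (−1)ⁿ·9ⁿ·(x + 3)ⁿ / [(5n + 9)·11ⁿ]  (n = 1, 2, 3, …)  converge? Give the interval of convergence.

By the ratio test, |a_{n+1}/a_n| = [(5n + 9)/(5(n+1) + 9)] · 9/11 → 9/11.
Convergence for |x + 3| · 9/11 < 1, i.e. |x + 3| < 11/9. So R = 11/9.
Check x = -16/9: an alternating series whose terms decrease to 0 in absolute value, so it converges by the Leibniz criterion.
Check x = -38/9: the terms are asymptotic to a nonzero constant times 1/n, so the series diverges by limit comparison with Σ 1/n.

(-38/9, -16/9]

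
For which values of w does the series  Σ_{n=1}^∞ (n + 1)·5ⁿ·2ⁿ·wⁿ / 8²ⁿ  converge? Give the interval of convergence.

Apply the ratio test: |a_{n+1}| / |a_n| = [((n+1) + 1)/(n + 1)] · 5·2/64, which tends to 5/32 as n → ∞.
Hence the series converges for |w| < 1/(5/32) = 32/5, so the radius of convergence is 32/5.
When w = 32/5, the n-th term does not approach 0; divergence by the term test.
When w = -32/5, the terms do not tend to 0, so the series diverges.

(-32/5, 32/5)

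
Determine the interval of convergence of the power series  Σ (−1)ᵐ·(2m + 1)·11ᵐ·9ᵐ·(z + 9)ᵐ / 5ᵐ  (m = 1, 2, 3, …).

(-896/99, -886/99)

By the ratio test, |a_{m+1}/a_m| = [(2(m+1) + 1)/(2m + 1)] · 11·9/5 → 99/5.
Hence the series converges for |z + 9| < 1/(99/5) = 5/99, so the radius of convergence is 5/99.
At z = -886/99: the terms do not tend to 0, so the series diverges.
At z = -896/99: the terms do not tend to 0, so the series diverges.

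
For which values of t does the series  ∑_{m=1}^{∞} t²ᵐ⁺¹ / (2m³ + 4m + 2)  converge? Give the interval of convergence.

Apply the ratio test: |a_{m+1}| / |a_m| = (2m³ + 4m + 2)/(2(m+1)³ + 4(m+1) + 2), which tends to 1 as m → ∞.
Since the exponent of t increases by 2 each term, convergence requires |t|² < 1, hence R = 1.
At t = 1: absolute convergence follows by limit comparison with Σ 1/m³.
At t = -1: the series is dominated by a constant times Σ 1/m³, which converges (p = 3 > 1).

[-1, 1]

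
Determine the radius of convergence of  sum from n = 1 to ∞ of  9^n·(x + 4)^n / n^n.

By the Cauchy root test, |a_n|^(1/n) = 9/n → 0.
The limit is 0 for every x, so R = ∞.

R = ∞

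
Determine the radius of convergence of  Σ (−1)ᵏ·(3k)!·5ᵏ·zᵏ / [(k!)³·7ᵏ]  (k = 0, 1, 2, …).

R = 7/135

By the ratio test, |a_{k+1}/a_k| = (3k+1)·(3k+2)·(3k+3)/(k+1)³ · 5/7 → 135/7.
The series converges when 135/7 · |z| < 1, giving R = 7/135.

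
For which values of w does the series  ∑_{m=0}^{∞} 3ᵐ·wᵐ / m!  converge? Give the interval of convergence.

(−∞, ∞)

Apply the ratio test: |a_{m+1}| / |a_m| = 3 · 1/(m+1), which tends to 0 as m → ∞.
The limit is 0, so the series converges for all w; R = ∞.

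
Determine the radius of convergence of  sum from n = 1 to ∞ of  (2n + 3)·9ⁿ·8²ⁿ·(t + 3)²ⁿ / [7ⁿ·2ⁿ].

The ratio of consecutive coefficients is [(2(n+1) + 3)/(2n + 3)] · 9·64/(7·2) → 288/7.
Writing y = (t + 3)², the series in y has radius 7/288, so |t + 3| < √(7/288) and R = √14/24.

R = √14/24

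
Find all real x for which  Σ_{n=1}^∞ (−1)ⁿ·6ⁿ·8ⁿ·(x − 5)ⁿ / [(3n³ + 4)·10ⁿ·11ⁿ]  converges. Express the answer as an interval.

[65/24, 175/24]

By the ratio test, |a_{n+1}/a_n| = [(3n³ + 4)/(3(n+1)³ + 4)] · 6·8/(10·11) → 24/55.
Convergence for |x − 5| · 24/55 < 1, i.e. |x − 5| < 55/24. So R = 55/24.
Check x = 175/24: the series is dominated by a constant times Σ 1/n³, which converges (p = 3 > 1).
Endpoint x = 65/24: the terms are on the order of 1/n³, so the series converges absolutely by comparison with the p-series (p = 3 > 1).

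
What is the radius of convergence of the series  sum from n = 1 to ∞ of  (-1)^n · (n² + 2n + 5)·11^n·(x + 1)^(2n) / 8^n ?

R = 2√22/11

Apply the ratio test: |a_{n+1}| / |a_n| = [((n+1)² + 2(n+1) + 5)/(n² + 2n + 5)] · 11/8, which tends to 11/8 as n → ∞.
Successive powers of (x + 1) differ by 2, so the series converges when |x + 1|² · 11/8 < 1, i.e. |x + 1| < √(8/11). So R = 2√22/11.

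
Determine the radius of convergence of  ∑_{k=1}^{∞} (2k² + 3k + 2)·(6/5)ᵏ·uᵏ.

Ratio test: |a_{k+1}/a_k| = [(2(k+1)² + 3(k+1) + 2)/(2k² + 3k + 2)] · 6/5 → 6/5 as k → ∞.
Convergence for |u| · 6/5 < 1, i.e. |u| < 5/6. So R = 5/6.

R = 5/6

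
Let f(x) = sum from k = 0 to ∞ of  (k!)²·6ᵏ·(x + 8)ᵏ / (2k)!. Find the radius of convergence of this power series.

Apply the ratio test: |a_{k+1}| / |a_k| = (k+1)²/[(2k+1)·(2k+2)] · 6, which tends to 3/2 as k → ∞.
Hence the series converges for |x + 8| < 1/(3/2) = 2/3, so the radius of convergence is 2/3.

R = 2/3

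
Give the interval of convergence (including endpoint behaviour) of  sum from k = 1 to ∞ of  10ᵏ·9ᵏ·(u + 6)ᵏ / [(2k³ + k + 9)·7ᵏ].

[-547/90, -533/90]

Ratio test: |a_{k+1}/a_k| = [(2k³ + k + 9)/(2(k+1)³ + (k+1) + 9)] · 10·9/7 → 90/7 as k → ∞.
Thus R = 1/(90/7) = 7/90.
When u = -533/90, the series is dominated by a constant times Σ 1/k³, which converges (p = 3 > 1).
At u = -547/90: the series is dominated by a constant times Σ 1/k³, which converges (p = 3 > 1).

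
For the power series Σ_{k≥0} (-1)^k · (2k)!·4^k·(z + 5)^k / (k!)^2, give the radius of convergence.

By the ratio test, |a_{k+1}/a_k| = (2k+1)·(2k+2)/(k+1)² · 4 → 16.
Hence the series converges for |z + 5| < 1/(16) = 1/16, so the radius of convergence is 1/16.

R = 1/16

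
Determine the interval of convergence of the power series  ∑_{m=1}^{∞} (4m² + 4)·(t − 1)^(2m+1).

(0, 2)

The ratio of consecutive coefficients is (4(m+1)² + 4)/(4m² + 4) → 1.
Writing y = (t − 1)², the series in y has radius 1, so |t − 1| < √(1) = 1 and R = 1.
Endpoint t = 2: the terms have absolute value of order m², which does not tend to 0, so the series diverges by the divergence test.
When t = 0, the terms have absolute value of order m², which does not tend to 0, so the series diverges by the divergence test.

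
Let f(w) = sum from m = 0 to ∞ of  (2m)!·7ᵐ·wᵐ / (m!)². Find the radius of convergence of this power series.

R = 1/28

The ratio of consecutive coefficients is (2m+1)·(2m+2)/(m+1)² · 7 → 28.
The series converges when 28 · |w| < 1, giving R = 1/28.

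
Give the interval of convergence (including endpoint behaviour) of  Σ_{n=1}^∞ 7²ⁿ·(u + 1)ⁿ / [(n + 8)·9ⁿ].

[-58/49, -40/49)

Ratio test: |a_{n+1}/a_n| = [(n + 8)/((n+1) + 8)] · 49/9 → 49/9 as n → ∞.
Thus R = 1/(49/9) = 9/49.
When u = -40/49, the terms behave like c/n; limit comparison with the harmonic series gives divergence.
Endpoint u = -58/49: the terms alternate in sign and decrease monotonically to 0 in absolute value (size ~ c/n), so the alternating series test gives convergence.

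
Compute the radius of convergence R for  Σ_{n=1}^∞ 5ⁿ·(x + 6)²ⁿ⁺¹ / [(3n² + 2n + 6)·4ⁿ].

Apply the ratio test: |a_{n+1}| / |a_n| = [(3n² + 2n + 6)/(3(n+1)² + 2(n+1) + 6)] · 5/4, which tends to 5/4 as n → ∞.
Since the exponent of (x + 6) increases by 2 each term, convergence requires |x + 6|² < 4/5, hence R = 2√5/5.

R = 2√5/5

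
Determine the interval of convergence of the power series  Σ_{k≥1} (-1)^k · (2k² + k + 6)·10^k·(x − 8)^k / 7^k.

Apply the ratio test: |a_{k+1}| / |a_k| = [(2(k+1)² + (k+1) + 6)/(2k² + k + 6)] · 10/7, which tends to 10/7 as k → ∞.
Hence the series converges for |x − 8| < 1/(10/7) = 7/10, so the radius of convergence is 7/10.
At x = 87/10: the k-th term does not approach 0; divergence by the term test.
When x = 73/10, the terms have absolute value of order k², which does not tend to 0, so the series diverges by the divergence test.

(73/10, 87/10)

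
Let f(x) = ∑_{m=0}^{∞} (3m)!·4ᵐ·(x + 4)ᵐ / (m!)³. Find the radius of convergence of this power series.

By the ratio test, |a_{m+1}/a_m| = (3m+1)·(3m+2)·(3m+3)/(m+1)³ · 4 → 108.
Thus R = 1/(108) = 1/108.

R = 1/108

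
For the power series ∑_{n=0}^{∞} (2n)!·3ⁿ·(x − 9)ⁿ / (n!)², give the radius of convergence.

By the ratio test, |a_{n+1}/a_n| = (2n+1)·(2n+2)/(n+1)² · 3 → 12.
Thus R = 1/(12) = 1/12.

R = 1/12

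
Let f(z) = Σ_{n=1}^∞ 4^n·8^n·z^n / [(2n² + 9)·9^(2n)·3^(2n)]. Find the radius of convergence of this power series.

Apply the ratio test: |a_{n+1}| / |a_n| = [(2n² + 9)/(2(n+1)² + 9)] · 4·8/(81·9), which tends to 32/729 as n → ∞.
Convergence for |z| · 32/729 < 1, i.e. |z| < 729/32. So R = 729/32.

R = 729/32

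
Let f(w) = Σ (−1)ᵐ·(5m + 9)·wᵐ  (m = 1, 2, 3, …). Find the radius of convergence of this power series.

Apply the ratio test: |a_{m+1}| / |a_m| = (5(m+1) + 9)/(5m + 9), which tends to 1 as m → ∞.
Hence R = 1.

R = 1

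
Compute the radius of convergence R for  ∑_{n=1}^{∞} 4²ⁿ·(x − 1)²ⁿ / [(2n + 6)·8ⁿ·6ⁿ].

By the ratio test, |a_{n+1}/a_n| = [(2n + 6)/(2(n+1) + 6)] · 16/(8·6) → 1/3.
Writing y = (x − 1)², the series in y has radius 3, so |x − 1| < √(3) and R = √3.

R = √3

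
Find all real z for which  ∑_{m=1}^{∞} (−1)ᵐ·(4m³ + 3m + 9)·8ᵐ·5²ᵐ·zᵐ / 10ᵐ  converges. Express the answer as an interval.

The ratio of consecutive coefficients is [(4(m+1)³ + 3(m+1) + 9)/(4m³ + 3m + 9)] · 8·25/10 → 20.
Hence the series converges for |z| < 1/(20) = 1/20, so the radius of convergence is 1/20.
At z = 1/20: the m-th term does not approach 0; divergence by the term test.
When z = -1/20, the terms do not tend to 0, so the series diverges.

(-1/20, 1/20)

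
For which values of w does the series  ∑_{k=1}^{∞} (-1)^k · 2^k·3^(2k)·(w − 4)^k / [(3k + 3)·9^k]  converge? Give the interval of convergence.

(7/2, 9/2]

By the ratio test, |a_{k+1}/a_k| = [(3k + 3)/(3(k+1) + 3)] · 2·9/9 → 2.
Hence the series converges for |w − 4| < 1/(2) = 1/2, so the radius of convergence is 1/2.
At w = 9/2: an alternating series whose terms decrease to 0 in absolute value, so it converges by the Leibniz criterion.
At w = 7/2: the terms behave like c/k; limit comparison with the harmonic series gives divergence.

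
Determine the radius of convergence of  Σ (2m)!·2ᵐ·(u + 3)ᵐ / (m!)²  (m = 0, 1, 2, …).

R = 1/8

Ratio test: |a_{m+1}/a_m| = (2m+1)·(2m+2)/(m+1)² · 2 → 8 as m → ∞.
Thus R = 1/(8) = 1/8.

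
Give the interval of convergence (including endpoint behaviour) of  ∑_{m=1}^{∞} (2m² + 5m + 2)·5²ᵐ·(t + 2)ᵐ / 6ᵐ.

(-56/25, -44/25)

Apply the ratio test: |a_{m+1}| / |a_m| = [(2(m+1)² + 5(m+1) + 2)/(2m² + 5m + 2)] · 25/6, which tends to 25/6 as m → ∞.
Thus R = 1/(25/6) = 6/25.
When t = -44/25, the terms do not tend to 0, so the series diverges.
At t = -56/25: the terms do not tend to 0, so the series diverges.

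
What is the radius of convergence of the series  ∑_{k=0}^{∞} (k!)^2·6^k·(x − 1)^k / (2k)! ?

The ratio of consecutive coefficients is (k+1)²/[(2k+1)·(2k+2)] · 6 → 3/2.
Convergence for |x − 1| · 3/2 < 1, i.e. |x − 1| < 2/3. So R = 2/3.

R = 2/3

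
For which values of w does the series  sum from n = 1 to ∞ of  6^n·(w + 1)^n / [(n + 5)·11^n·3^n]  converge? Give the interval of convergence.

Ratio test: |a_{n+1}/a_n| = [(n + 5)/((n+1) + 5)] · 6/(11·3) → 2/11 as n → ∞.
The series converges when 2/11 · |w + 1| < 1, giving R = 11/2.
Endpoint w = 9/2: the terms behave like c/n; limit comparison with the harmonic series gives divergence.
When w = -13/2, an alternating series whose terms decrease to 0 in absolute value, so it converges by the Leibniz criterion.

[-13/2, 9/2)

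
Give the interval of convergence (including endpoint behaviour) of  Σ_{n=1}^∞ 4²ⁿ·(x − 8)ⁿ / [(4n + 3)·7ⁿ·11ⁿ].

Ratio test: |a_{n+1}/a_n| = [(4n + 3)/(4(n+1) + 3)] · 16/(7·11) → 16/77 as n → ∞.
Hence the series converges for |x − 8| < 1/(16/77) = 77/16, so the radius of convergence is 77/16.
Endpoint x = 205/16: the terms are asymptotic to a nonzero constant times 1/n, so the series diverges by limit comparison with Σ 1/n.
Check x = 51/16: convergence follows from the alternating series test (terms decrease monotonically to 0).

[51/16, 205/16)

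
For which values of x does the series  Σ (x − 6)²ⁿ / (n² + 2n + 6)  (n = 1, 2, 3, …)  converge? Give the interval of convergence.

[5, 7]

Ratio test: |a_{n+1}/a_n| = (n² + 2n + 6)/((n+1)² + 2(n+1) + 6) → 1 as n → ∞.
Since the exponent of (x − 6) increases by 2 each term, convergence requires |x − 6|² < 1, hence R = 1.
At x = 7: the series is dominated by a constant times Σ 1/n², which converges (p = 2 > 1).
Endpoint x = 5: the series is dominated by a constant times Σ 1/n², which converges (p = 2 > 1).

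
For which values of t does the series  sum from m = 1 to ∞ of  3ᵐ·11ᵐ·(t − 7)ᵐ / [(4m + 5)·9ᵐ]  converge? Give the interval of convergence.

[74/11, 80/11)

Apply the ratio test: |a_{m+1}| / |a_m| = [(4m + 5)/(4(m+1) + 5)] · 3·11/9, which tends to 11/3 as m → ∞.
The series converges when 11/3 · |t − 7| < 1, giving R = 3/11.
Check t = 80/11: comparison with the harmonic series Σ 1/m shows the series diverges.
Check t = 74/11: an alternating series whose terms decrease to 0 in absolute value, so it converges by the Leibniz criterion.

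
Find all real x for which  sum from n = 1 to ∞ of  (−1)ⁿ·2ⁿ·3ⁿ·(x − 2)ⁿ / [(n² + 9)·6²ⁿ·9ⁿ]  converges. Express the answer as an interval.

Ratio test: |a_{n+1}/a_n| = [(n² + 9)/((n+1)² + 9)] · 2·3/(36·9) → 1/54 as n → ∞.
Convergence for |x − 2| · 1/54 < 1, i.e. |x − 2| < 54. So R = 54.
At x = 56: the terms are on the order of 1/n², so the series converges absolutely by comparison with the p-series (p = 2 > 1).
Check x = -52: the series is dominated by a constant times Σ 1/n², which converges (p = 2 > 1).

[-52, 56]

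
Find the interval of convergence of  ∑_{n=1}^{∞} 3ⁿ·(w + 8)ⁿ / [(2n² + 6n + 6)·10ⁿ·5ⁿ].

[-74/3, 26/3]

Apply the ratio test: |a_{n+1}| / |a_n| = [(2n² + 6n + 6)/(2(n+1)² + 6(n+1) + 6)] · 3/(10·5), which tends to 3/50 as n → ∞.
Convergence for |w + 8| · 3/50 < 1, i.e. |w + 8| < 50/3. So R = 50/3.
When w = 26/3, absolute convergence follows by limit comparison with Σ 1/n².
When w = -74/3, the terms are on the order of 1/n², so the series converges absolutely by comparison with the p-series (p = 2 > 1).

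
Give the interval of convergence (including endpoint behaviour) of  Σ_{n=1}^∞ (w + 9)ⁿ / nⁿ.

(−∞, ∞)

Root test: |a_n|^(1/n) = 1/n → 0.
The limit is 0 for every w, so R = ∞.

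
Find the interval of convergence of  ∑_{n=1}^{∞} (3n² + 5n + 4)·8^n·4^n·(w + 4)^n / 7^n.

(-135/32, -121/32)

Apply the ratio test: |a_{n+1}| / |a_n| = [(3(n+1)² + 5(n+1) + 4)/(3n² + 5n + 4)] · 8·4/7, which tends to 32/7 as n → ∞.
Thus R = 1/(32/7) = 7/32.
At w = -121/32: the n-th term does not approach 0; divergence by the term test.
At w = -135/32: the terms have absolute value of order n², which does not tend to 0, so the series diverges by the divergence test.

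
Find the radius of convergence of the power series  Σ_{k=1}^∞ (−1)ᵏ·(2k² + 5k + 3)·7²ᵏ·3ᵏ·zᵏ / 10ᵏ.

R = 10/147

By the ratio test, |a_{k+1}/a_k| = [(2(k+1)² + 5(k+1) + 3)/(2k² + 5k + 3)] · 49·3/10 → 147/10.
Convergence for |z| · 147/10 < 1, i.e. |z| < 10/147. So R = 10/147.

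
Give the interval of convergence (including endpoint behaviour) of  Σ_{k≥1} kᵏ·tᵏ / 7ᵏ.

{0}

Applying the root test, |a_k|^(1/k) = k/7 → ∞.
The root grows without bound, so R = 0 (convergence only at t = 0).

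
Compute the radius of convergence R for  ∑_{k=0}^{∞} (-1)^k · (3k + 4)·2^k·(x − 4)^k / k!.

By the ratio test, |a_{k+1}/a_k| = (3(k+1) + 4)/(3k + 4) · 2 · 1/(k+1) → 0.
The limit is 0, so the series converges for all x; R = ∞.

R = ∞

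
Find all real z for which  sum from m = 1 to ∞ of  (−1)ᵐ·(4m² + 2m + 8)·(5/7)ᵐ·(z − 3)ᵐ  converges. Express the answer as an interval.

Ratio test: |a_{m+1}/a_m| = [(4(m+1)² + 2(m+1) + 8)/(4m² + 2m + 8)] · 5/7 → 5/7 as m → ∞.
Hence the series converges for |z − 3| < 1/(5/7) = 7/5, so the radius of convergence is 7/5.
Endpoint z = 22/5: the terms do not tend to 0, so the series diverges.
Endpoint z = 8/5: the m-th term does not approach 0; divergence by the term test.

(8/5, 22/5)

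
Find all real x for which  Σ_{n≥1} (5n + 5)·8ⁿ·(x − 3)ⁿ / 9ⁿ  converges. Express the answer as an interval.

(15/8, 33/8)

The ratio of consecutive coefficients is [(5(n+1) + 5)/(5n + 5)] · 8/9 → 8/9.
Thus R = 1/(8/9) = 9/8.
Endpoint x = 33/8: the terms have absolute value of order n, which does not tend to 0, so the series diverges by the divergence test.
Endpoint x = 15/8: the n-th term does not approach 0; divergence by the term test.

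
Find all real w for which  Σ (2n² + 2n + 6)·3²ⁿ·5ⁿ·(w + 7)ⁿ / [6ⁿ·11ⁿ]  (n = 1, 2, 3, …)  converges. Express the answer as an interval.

(-127/15, -83/15)

Apply the ratio test: |a_{n+1}| / |a_n| = [(2(n+1)² + 2(n+1) + 6)/(2n² + 2n + 6)] · 9·5/(6·11), which tends to 15/22 as n → ∞.
Convergence for |w + 7| · 15/22 < 1, i.e. |w + 7| < 22/15. So R = 22/15.
Endpoint w = -83/15: the n-th term does not approach 0; divergence by the term test.
When w = -127/15, the terms have absolute value of order n², which does not tend to 0, so the series diverges by the divergence test.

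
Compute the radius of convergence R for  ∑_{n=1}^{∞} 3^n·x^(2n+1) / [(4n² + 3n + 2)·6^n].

R = √2

By the ratio test, |a_{n+1}/a_n| = [(4n² + 3n + 2)/(4(n+1)² + 3(n+1) + 2)] · 3/6 → 1/2.
Writing y = x², the series in y has radius 2, so |x| < √(2) and R = √2.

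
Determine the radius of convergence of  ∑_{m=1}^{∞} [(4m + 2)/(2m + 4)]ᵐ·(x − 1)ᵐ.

R = 1/2

Root test: |a_m|^(1/m) = (4m + 2)/(2m + 4) → 2.
Thus R = 1/(2) = 1/2.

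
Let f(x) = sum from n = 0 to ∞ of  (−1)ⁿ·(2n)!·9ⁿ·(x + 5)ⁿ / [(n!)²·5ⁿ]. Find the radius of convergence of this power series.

Apply the ratio test: |a_{n+1}| / |a_n| = (2n+1)·(2n+2)/(n+1)² · 9/5, which tends to 36/5 as n → ∞.
Hence the series converges for |x + 5| < 1/(36/5) = 5/36, so the radius of convergence is 5/36.

R = 5/36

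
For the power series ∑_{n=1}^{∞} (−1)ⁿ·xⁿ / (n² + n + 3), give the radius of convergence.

The ratio of consecutive coefficients is (n² + n + 3)/((n+1)² + (n+1) + 3) → 1.
Convergence for |x| < 1, so R = 1.

R = 1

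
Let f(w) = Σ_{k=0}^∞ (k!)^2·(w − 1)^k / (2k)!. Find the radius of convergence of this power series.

Ratio test: |a_{k+1}/a_k| = (k+1)²/[(2k+1)·(2k+2)] → 1/4 as k → ∞.
Thus R = 1/(1/4) = 4.

R = 4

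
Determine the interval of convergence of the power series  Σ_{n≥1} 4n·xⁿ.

(-1, 1)

The ratio of consecutive coefficients is 4(n+1)/4n → 1.
Convergence for |x| < 1, so R = 1.
Check x = 1: the terms have absolute value of order n, which does not tend to 0, so the series diverges by the divergence test.
At x = -1: the terms do not tend to 0, so the series diverges.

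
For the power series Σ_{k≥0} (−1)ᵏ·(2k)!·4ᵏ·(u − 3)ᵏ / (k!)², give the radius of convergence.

R = 1/16

By the ratio test, |a_{k+1}/a_k| = (2k+1)·(2k+2)/(k+1)² · 4 → 16.
The series converges when 16 · |u − 3| < 1, giving R = 1/16.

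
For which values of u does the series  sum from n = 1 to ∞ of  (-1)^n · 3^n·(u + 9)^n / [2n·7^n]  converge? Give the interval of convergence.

(-34/3, -20/3]

Ratio test: |a_{n+1}/a_n| = [2n/2(n+1)] · 3/7 → 3/7 as n → ∞.
Hence the series converges for |u + 9| < 1/(3/7) = 7/3, so the radius of convergence is 7/3.
At u = -20/3: an alternating series whose terms decrease to 0 in absolute value, so it converges by the Leibniz criterion.
At u = -34/3: the terms behave like c/n; limit comparison with the harmonic series gives divergence.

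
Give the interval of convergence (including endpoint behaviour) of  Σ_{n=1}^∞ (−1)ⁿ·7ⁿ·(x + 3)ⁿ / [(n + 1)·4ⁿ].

Ratio test: |a_{n+1}/a_n| = [(n + 1)/((n+1) + 1)] · 7/4 → 7/4 as n → ∞.
Thus R = 1/(7/4) = 4/7.
At x = -17/7: an alternating series whose terms decrease to 0 in absolute value, so it converges by the Leibniz criterion.
When x = -25/7, the terms behave like c/n; limit comparison with the harmonic series gives divergence.

(-25/7, -17/7]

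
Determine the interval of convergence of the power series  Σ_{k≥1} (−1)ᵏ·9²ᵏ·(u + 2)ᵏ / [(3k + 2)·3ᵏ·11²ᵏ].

Ratio test: |a_{k+1}/a_k| = [(3k + 2)/(3(k+1) + 2)] · 81/(3·121) → 27/121 as k → ∞.
The series converges when 27/121 · |u + 2| < 1, giving R = 121/27.
Endpoint u = 67/27: the terms alternate in sign and decrease monotonically to 0 in absolute value (size ~ c/k), so the alternating series test gives convergence.
At u = -175/27: the terms behave like c/k; limit comparison with the harmonic series gives divergence.

(-175/27, 67/27]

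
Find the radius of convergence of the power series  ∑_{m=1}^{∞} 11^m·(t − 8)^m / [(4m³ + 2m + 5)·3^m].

R = 3/11

The ratio of consecutive coefficients is [(4m³ + 2m + 5)/(4(m+1)³ + 2(m+1) + 5)] · 11/3 → 11/3.
Hence the series converges for |t − 8| < 1/(11/3) = 3/11, so the radius of convergence is 3/11.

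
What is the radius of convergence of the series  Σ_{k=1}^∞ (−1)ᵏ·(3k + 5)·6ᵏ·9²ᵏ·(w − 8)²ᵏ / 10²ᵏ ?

Ratio test: |a_{k+1}/a_k| = [(3(k+1) + 5)/(3k + 5)] · 6·81/100 → 243/50 as k → ∞.
Successive powers of (w − 8) differ by 2, so the series converges when |w − 8|² · 243/50 < 1, i.e. |w − 8| < √(50/243). So R = 5√6/27.

R = 5√6/27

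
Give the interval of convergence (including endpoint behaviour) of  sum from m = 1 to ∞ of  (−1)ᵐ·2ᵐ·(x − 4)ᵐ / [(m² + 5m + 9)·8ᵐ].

Apply the ratio test: |a_{m+1}| / |a_m| = [(m² + 5m + 9)/((m+1)² + 5(m+1) + 9)] · 2/8, which tends to 1/4 as m → ∞.
The series converges when 1/4 · |x − 4| < 1, giving R = 4.
Endpoint x = 8: the series is dominated by a constant times Σ 1/m², which converges (p = 2 > 1).
Check x = 0: the series is dominated by a constant times Σ 1/m², which converges (p = 2 > 1).

[0, 8]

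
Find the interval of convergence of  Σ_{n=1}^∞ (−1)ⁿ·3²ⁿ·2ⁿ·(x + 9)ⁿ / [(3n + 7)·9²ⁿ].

(-27/2, -9/2]

The ratio of consecutive coefficients is [(3n + 7)/(3(n+1) + 7)] · 9·2/81 → 2/9.
Convergence for |x + 9| · 2/9 < 1, i.e. |x + 9| < 9/2. So R = 9/2.
Check x = -9/2: the terms alternate in sign and decrease monotonically to 0 in absolute value (size ~ c/n), so the alternating series test gives convergence.
When x = -27/2, the terms are asymptotic to a nonzero constant times 1/n, so the series diverges by limit comparison with Σ 1/n.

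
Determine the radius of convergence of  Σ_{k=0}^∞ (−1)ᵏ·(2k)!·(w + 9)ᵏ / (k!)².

By the ratio test, |a_{k+1}/a_k| = (2k+1)·(2k+2)/(k+1)² → 4.
Hence the series converges for |w + 9| < 1/(4) = 1/4, so the radius of convergence is 1/4.

R = 1/4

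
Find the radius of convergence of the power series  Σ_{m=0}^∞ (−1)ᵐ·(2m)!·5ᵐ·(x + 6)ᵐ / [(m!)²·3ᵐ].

R = 3/20

By the ratio test, |a_{m+1}/a_m| = (2m+1)·(2m+2)/(m+1)² · 5/3 → 20/3.
The series converges when 20/3 · |x + 6| < 1, giving R = 3/20.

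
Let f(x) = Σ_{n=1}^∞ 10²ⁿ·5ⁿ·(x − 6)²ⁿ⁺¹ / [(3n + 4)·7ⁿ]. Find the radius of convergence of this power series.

R = √35/50

Ratio test: |a_{n+1}/a_n| = [(3n + 4)/(3(n+1) + 4)] · 100·5/7 → 500/7 as n → ∞.
Successive powers of (x − 6) differ by 2, so the series converges when |x − 6|² · 500/7 < 1, i.e. |x − 6| < √(7/500). So R = √35/50.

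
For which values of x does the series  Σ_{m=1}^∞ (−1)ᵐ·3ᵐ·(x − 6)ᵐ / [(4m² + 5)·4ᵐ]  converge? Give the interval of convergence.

The ratio of consecutive coefficients is [(4m² + 5)/(4(m+1)² + 5)] · 3/4 → 3/4.
Convergence for |x − 6| · 3/4 < 1, i.e. |x − 6| < 4/3. So R = 4/3.
At x = 22/3: absolute convergence follows by limit comparison with Σ 1/m².
Endpoint x = 14/3: the terms are on the order of 1/m², so the series converges absolutely by comparison with the p-series (p = 2 > 1).

[14/3, 22/3]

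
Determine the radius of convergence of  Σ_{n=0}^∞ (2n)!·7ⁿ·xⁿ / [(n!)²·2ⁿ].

R = 1/14

By the ratio test, |a_{n+1}/a_n| = (2n+1)·(2n+2)/(n+1)² · 7/2 → 14.
Hence the series converges for |x| < 1/(14) = 1/14, so the radius of convergence is 1/14.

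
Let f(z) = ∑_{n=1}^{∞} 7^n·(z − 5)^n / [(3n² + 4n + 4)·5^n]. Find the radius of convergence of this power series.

By the ratio test, |a_{n+1}/a_n| = [(3n² + 4n + 4)/(3(n+1)² + 4(n+1) + 4)] · 7/5 → 7/5.
Convergence for |z − 5| · 7/5 < 1, i.e. |z − 5| < 5/7. So R = 5/7.

R = 5/7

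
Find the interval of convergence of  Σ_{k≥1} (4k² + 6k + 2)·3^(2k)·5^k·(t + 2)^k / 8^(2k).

(-154/45, -26/45)

By the ratio test, |a_{k+1}/a_k| = [(4(k+1)² + 6(k+1) + 2)/(4k² + 6k + 2)] · 9·5/64 → 45/64.
Hence the series converges for |t + 2| < 1/(45/64) = 64/45, so the radius of convergence is 64/45.
Endpoint t = -26/45: the k-th term does not approach 0; divergence by the term test.
At t = -154/45: the terms do not tend to 0, so the series diverges.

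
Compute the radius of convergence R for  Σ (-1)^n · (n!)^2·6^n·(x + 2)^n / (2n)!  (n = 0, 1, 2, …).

R = 2/3

Ratio test: |a_{n+1}/a_n| = (n+1)²/[(2n+1)·(2n+2)] · 6 → 3/2 as n → ∞.
The series converges when 3/2 · |x + 2| < 1, giving R = 2/3.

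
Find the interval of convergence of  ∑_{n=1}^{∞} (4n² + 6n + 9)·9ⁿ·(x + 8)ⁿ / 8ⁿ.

The ratio of consecutive coefficients is [(4(n+1)² + 6(n+1) + 9)/(4n² + 6n + 9)] · 9/8 → 9/8.
Convergence for |x + 8| · 9/8 < 1, i.e. |x + 8| < 8/9. So R = 8/9.
Endpoint x = -64/9: the n-th term does not approach 0; divergence by the term test.
Endpoint x = -80/9: the n-th term does not approach 0; divergence by the term test.

(-80/9, -64/9)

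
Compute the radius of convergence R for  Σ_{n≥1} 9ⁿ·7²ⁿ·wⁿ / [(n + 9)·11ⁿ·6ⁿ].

R = 22/147

The ratio of consecutive coefficients is [(n + 9)/((n+1) + 9)] · 9·49/(11·6) → 147/22.
Thus R = 1/(147/22) = 22/147.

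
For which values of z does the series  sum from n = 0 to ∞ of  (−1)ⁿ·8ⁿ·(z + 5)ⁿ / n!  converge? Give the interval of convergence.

(−∞, ∞)

Apply the ratio test: |a_{n+1}| / |a_n| = 8 · 1/(n+1), which tends to 0 as n → ∞.
The limit is 0, so the series converges for all z; R = ∞.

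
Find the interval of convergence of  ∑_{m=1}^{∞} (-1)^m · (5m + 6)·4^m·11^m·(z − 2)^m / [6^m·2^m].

(19/11, 25/11)

The ratio of consecutive coefficients is [(5(m+1) + 6)/(5m + 6)] · 4·11/(6·2) → 11/3.
Convergence for |z − 2| · 11/3 < 1, i.e. |z − 2| < 3/11. So R = 3/11.
When z = 25/11, the m-th term does not approach 0; divergence by the term test.
Check z = 19/11: the terms have absolute value of order m, which does not tend to 0, so the series diverges by the divergence test.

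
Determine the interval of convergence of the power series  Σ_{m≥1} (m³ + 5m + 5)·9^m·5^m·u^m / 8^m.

Apply the ratio test: |a_{m+1}| / |a_m| = [((m+1)³ + 5(m+1) + 5)/(m³ + 5m + 5)] · 9·5/8, which tends to 45/8 as m → ∞.
Convergence for |u| · 45/8 < 1, i.e. |u| < 8/45. So R = 8/45.
When u = 8/45, the terms do not tend to 0, so the series diverges.
Endpoint u = -8/45: the m-th term does not approach 0; divergence by the term test.

(-8/45, 8/45)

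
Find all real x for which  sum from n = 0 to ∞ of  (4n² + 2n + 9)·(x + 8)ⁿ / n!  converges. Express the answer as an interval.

Apply the ratio test: |a_{n+1}| / |a_n| = (4(n+1)² + 2(n+1) + 9)/(4n² + 2n + 9) · 1/(n+1), which tends to 0 as n → ∞.
The limit is 0, so the series converges for all x; R = ∞.

(−∞, ∞)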